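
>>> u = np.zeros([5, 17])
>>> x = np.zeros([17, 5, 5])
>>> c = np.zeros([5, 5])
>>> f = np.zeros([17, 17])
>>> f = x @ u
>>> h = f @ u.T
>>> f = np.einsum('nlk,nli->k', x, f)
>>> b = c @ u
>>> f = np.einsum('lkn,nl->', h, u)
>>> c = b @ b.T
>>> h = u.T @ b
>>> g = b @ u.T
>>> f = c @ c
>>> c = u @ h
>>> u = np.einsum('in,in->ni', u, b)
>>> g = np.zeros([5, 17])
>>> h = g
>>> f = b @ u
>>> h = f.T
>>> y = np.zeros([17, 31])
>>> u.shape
(17, 5)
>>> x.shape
(17, 5, 5)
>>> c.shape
(5, 17)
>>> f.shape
(5, 5)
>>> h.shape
(5, 5)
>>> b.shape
(5, 17)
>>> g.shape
(5, 17)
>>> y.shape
(17, 31)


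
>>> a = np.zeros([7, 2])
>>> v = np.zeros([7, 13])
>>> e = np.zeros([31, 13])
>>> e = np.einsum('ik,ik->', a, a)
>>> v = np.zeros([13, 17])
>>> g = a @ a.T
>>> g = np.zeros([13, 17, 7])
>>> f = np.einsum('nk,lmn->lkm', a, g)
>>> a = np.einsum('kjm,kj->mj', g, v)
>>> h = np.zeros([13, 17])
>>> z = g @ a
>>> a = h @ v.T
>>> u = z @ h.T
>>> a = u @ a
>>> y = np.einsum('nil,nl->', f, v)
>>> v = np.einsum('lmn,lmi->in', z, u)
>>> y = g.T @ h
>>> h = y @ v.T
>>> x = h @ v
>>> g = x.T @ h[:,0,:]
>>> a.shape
(13, 17, 13)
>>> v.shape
(13, 17)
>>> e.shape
()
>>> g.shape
(17, 17, 13)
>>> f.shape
(13, 2, 17)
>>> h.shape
(7, 17, 13)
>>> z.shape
(13, 17, 17)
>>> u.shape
(13, 17, 13)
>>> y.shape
(7, 17, 17)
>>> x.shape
(7, 17, 17)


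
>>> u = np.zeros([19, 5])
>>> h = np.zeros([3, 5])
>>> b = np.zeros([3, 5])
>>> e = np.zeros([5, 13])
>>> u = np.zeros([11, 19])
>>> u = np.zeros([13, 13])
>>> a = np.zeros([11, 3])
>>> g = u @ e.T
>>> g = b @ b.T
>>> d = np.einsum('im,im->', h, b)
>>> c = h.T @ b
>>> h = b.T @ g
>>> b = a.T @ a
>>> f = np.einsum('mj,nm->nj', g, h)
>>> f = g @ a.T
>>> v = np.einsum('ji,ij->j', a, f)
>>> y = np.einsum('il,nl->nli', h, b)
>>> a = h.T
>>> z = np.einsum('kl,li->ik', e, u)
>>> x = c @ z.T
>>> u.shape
(13, 13)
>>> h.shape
(5, 3)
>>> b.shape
(3, 3)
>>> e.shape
(5, 13)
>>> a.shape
(3, 5)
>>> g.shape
(3, 3)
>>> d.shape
()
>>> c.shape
(5, 5)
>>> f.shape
(3, 11)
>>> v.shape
(11,)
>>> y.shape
(3, 3, 5)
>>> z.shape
(13, 5)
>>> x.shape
(5, 13)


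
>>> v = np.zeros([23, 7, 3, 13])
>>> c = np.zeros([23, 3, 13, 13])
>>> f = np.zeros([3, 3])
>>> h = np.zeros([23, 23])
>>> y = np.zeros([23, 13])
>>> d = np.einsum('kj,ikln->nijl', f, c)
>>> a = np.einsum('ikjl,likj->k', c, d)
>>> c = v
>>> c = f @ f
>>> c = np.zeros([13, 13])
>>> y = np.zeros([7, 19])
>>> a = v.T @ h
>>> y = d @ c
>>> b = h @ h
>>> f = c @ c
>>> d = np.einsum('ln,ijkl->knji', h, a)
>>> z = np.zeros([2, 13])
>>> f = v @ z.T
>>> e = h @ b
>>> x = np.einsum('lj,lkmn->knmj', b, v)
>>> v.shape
(23, 7, 3, 13)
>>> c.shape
(13, 13)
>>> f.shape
(23, 7, 3, 2)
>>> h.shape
(23, 23)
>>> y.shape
(13, 23, 3, 13)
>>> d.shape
(7, 23, 3, 13)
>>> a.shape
(13, 3, 7, 23)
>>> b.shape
(23, 23)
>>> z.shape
(2, 13)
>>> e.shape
(23, 23)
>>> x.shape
(7, 13, 3, 23)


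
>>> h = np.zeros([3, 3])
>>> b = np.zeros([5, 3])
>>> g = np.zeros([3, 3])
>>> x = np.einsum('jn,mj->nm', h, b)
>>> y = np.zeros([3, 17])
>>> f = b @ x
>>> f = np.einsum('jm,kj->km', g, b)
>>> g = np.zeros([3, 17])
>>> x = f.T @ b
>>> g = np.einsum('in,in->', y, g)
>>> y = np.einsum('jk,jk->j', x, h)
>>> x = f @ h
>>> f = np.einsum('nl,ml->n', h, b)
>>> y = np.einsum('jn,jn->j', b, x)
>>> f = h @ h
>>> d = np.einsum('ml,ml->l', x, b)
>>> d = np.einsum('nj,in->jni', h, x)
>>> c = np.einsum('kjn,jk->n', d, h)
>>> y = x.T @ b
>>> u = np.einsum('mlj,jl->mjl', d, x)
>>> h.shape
(3, 3)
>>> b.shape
(5, 3)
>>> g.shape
()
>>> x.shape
(5, 3)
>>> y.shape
(3, 3)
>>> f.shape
(3, 3)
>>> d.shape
(3, 3, 5)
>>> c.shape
(5,)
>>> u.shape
(3, 5, 3)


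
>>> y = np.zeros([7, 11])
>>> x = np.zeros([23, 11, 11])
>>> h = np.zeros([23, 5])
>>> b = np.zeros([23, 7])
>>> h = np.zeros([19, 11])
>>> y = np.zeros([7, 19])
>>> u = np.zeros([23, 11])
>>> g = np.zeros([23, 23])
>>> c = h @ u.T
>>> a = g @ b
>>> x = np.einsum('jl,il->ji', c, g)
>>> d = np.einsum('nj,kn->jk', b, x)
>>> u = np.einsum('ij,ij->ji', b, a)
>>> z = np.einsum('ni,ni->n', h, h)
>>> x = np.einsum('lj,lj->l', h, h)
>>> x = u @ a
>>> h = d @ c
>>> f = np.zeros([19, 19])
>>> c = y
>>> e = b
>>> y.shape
(7, 19)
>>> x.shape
(7, 7)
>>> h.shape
(7, 23)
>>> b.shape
(23, 7)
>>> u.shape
(7, 23)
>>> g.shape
(23, 23)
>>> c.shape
(7, 19)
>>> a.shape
(23, 7)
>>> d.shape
(7, 19)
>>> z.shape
(19,)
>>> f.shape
(19, 19)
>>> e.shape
(23, 7)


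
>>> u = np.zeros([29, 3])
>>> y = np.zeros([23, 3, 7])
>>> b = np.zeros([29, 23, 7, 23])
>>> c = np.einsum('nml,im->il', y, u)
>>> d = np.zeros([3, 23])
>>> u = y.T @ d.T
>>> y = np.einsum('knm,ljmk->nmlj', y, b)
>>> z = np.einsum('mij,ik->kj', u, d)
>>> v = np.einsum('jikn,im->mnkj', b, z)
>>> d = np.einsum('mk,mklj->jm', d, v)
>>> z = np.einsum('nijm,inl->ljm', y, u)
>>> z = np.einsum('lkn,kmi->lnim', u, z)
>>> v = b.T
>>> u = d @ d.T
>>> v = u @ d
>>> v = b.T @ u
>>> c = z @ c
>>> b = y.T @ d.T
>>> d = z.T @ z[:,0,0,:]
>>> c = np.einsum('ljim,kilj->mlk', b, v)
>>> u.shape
(29, 29)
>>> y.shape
(3, 7, 29, 23)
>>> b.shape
(23, 29, 7, 29)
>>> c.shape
(29, 23, 23)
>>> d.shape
(29, 23, 3, 29)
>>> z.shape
(7, 3, 23, 29)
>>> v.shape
(23, 7, 23, 29)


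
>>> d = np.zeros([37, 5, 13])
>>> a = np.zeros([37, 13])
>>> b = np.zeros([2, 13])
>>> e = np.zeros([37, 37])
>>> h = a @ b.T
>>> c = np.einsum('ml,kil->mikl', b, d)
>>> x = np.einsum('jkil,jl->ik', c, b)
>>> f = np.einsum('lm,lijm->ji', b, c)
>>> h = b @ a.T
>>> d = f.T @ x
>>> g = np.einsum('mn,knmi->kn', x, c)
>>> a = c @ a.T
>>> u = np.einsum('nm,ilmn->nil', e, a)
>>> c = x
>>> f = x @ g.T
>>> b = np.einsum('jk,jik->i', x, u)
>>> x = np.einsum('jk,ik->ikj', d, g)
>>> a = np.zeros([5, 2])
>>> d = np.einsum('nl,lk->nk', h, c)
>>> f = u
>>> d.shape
(2, 5)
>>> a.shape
(5, 2)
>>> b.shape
(2,)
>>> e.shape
(37, 37)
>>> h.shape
(2, 37)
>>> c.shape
(37, 5)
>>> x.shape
(2, 5, 5)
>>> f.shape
(37, 2, 5)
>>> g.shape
(2, 5)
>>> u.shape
(37, 2, 5)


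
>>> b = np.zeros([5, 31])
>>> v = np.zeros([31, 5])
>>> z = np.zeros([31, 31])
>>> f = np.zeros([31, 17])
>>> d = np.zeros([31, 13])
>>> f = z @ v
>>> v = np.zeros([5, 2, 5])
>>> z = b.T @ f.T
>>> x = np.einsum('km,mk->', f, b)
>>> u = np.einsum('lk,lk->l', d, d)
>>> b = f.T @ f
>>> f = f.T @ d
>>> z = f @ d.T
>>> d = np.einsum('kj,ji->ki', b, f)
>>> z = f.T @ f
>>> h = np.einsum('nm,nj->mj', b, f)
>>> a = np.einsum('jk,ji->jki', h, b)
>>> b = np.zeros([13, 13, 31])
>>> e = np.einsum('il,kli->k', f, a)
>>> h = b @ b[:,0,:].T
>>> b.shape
(13, 13, 31)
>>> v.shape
(5, 2, 5)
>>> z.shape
(13, 13)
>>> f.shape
(5, 13)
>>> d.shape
(5, 13)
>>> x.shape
()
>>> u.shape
(31,)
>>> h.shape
(13, 13, 13)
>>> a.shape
(5, 13, 5)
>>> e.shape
(5,)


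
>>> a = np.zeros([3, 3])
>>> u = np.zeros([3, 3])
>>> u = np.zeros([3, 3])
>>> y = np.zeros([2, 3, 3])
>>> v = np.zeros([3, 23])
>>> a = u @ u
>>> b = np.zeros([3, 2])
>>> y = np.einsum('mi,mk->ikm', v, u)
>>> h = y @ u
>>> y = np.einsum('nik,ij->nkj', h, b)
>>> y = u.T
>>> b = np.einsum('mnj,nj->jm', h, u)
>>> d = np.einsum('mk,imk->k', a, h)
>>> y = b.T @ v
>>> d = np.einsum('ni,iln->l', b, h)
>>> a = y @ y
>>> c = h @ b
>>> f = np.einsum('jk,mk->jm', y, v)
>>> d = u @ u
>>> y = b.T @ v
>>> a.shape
(23, 23)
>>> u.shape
(3, 3)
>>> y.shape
(23, 23)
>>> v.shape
(3, 23)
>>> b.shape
(3, 23)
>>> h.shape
(23, 3, 3)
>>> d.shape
(3, 3)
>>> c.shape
(23, 3, 23)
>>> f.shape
(23, 3)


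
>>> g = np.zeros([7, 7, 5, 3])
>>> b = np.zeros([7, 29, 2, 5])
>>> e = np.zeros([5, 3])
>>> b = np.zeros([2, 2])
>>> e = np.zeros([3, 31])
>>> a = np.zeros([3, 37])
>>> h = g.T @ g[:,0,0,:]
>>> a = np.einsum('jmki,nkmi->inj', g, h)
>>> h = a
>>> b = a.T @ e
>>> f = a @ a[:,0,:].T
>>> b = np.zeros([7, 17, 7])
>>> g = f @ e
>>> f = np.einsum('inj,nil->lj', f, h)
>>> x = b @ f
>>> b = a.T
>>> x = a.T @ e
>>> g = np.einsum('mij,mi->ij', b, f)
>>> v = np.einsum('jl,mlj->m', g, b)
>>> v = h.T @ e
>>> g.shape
(3, 3)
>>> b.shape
(7, 3, 3)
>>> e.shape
(3, 31)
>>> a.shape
(3, 3, 7)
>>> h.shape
(3, 3, 7)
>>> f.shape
(7, 3)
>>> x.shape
(7, 3, 31)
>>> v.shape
(7, 3, 31)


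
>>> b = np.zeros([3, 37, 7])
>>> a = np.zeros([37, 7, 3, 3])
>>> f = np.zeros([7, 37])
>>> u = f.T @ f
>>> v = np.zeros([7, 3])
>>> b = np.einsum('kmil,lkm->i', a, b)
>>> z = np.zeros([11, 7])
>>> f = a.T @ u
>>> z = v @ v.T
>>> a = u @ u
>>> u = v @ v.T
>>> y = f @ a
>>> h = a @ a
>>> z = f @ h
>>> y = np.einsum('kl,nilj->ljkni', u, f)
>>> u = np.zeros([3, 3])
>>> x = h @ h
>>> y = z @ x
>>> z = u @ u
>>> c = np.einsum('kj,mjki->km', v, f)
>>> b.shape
(3,)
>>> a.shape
(37, 37)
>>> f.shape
(3, 3, 7, 37)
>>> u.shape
(3, 3)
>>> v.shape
(7, 3)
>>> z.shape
(3, 3)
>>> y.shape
(3, 3, 7, 37)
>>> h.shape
(37, 37)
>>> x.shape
(37, 37)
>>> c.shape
(7, 3)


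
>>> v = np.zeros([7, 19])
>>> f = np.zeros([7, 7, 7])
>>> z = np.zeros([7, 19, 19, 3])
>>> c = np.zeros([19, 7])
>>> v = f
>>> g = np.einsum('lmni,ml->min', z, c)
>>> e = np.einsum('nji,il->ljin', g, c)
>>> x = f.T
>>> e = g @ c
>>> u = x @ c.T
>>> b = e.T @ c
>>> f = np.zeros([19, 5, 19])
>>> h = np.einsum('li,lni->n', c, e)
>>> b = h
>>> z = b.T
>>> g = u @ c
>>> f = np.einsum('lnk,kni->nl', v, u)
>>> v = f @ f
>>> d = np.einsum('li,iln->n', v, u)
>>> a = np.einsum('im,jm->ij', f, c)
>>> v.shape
(7, 7)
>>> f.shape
(7, 7)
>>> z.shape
(3,)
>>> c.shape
(19, 7)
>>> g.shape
(7, 7, 7)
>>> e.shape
(19, 3, 7)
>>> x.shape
(7, 7, 7)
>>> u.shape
(7, 7, 19)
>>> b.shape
(3,)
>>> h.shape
(3,)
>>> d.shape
(19,)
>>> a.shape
(7, 19)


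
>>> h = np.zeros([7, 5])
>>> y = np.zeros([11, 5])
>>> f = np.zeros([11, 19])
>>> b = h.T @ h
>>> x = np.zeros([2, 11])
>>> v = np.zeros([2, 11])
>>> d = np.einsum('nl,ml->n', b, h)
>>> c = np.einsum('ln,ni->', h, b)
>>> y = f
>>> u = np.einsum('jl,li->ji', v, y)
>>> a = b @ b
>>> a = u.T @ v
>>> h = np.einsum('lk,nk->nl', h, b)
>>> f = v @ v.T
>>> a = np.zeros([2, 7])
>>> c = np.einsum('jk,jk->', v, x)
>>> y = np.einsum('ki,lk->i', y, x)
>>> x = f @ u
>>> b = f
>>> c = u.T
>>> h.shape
(5, 7)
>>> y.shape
(19,)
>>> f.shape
(2, 2)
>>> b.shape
(2, 2)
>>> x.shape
(2, 19)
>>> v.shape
(2, 11)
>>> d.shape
(5,)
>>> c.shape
(19, 2)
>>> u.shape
(2, 19)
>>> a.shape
(2, 7)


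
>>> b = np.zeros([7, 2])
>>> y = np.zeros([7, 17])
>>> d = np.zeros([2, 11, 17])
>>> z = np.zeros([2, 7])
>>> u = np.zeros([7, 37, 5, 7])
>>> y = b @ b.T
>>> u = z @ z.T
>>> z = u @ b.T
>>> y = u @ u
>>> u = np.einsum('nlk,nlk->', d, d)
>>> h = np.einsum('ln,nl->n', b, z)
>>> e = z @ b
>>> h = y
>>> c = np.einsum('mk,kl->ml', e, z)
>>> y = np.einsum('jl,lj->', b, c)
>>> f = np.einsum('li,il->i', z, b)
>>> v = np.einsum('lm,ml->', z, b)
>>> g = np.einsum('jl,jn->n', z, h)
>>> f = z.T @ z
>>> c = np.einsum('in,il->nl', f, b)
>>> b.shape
(7, 2)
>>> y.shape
()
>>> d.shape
(2, 11, 17)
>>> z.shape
(2, 7)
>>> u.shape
()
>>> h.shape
(2, 2)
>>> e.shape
(2, 2)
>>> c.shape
(7, 2)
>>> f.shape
(7, 7)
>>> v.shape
()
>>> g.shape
(2,)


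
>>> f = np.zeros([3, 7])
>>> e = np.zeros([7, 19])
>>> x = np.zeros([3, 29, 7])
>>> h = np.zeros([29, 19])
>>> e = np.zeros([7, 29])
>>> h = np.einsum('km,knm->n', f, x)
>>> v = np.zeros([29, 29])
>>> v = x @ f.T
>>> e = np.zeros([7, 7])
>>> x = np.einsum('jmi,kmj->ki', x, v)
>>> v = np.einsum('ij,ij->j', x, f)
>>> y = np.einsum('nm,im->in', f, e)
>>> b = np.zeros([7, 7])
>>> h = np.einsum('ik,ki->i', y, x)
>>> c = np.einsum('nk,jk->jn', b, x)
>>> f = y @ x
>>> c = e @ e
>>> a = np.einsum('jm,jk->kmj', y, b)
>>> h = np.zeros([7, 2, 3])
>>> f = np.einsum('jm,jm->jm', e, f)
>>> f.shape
(7, 7)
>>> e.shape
(7, 7)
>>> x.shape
(3, 7)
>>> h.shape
(7, 2, 3)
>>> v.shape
(7,)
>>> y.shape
(7, 3)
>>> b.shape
(7, 7)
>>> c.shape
(7, 7)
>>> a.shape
(7, 3, 7)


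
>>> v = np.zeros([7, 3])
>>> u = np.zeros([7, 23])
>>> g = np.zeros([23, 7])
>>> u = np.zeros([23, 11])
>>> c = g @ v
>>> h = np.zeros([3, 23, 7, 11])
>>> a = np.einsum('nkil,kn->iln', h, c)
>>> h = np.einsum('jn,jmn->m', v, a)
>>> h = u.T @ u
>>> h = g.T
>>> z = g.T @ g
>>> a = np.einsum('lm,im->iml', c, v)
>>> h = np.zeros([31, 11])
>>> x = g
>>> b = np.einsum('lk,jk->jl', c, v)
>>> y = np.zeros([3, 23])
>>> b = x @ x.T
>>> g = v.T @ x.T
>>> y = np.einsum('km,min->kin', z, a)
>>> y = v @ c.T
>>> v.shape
(7, 3)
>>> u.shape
(23, 11)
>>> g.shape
(3, 23)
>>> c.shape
(23, 3)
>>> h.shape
(31, 11)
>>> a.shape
(7, 3, 23)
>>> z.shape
(7, 7)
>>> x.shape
(23, 7)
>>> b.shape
(23, 23)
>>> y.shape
(7, 23)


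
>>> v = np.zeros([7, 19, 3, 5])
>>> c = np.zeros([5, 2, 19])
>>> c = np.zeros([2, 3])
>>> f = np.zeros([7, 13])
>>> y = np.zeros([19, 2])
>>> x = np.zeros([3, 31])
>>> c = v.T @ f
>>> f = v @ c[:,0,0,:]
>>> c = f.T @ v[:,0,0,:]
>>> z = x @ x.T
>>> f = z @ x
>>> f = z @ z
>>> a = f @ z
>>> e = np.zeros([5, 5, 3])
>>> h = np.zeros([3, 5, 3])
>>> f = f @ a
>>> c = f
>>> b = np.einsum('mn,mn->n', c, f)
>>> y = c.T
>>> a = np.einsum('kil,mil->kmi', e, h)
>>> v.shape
(7, 19, 3, 5)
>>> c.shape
(3, 3)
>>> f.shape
(3, 3)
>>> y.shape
(3, 3)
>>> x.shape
(3, 31)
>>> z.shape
(3, 3)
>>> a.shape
(5, 3, 5)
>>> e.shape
(5, 5, 3)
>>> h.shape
(3, 5, 3)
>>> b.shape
(3,)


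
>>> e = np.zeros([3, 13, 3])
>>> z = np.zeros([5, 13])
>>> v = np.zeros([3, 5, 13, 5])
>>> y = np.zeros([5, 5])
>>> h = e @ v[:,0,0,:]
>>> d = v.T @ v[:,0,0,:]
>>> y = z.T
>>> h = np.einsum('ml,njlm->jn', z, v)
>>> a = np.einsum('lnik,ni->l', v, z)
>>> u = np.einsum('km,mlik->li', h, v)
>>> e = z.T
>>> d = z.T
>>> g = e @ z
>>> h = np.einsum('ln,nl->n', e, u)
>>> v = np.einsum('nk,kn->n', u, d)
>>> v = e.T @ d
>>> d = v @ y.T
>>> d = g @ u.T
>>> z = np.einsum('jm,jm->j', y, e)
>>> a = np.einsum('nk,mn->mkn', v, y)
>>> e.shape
(13, 5)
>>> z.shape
(13,)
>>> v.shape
(5, 5)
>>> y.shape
(13, 5)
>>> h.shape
(5,)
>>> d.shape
(13, 5)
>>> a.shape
(13, 5, 5)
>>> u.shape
(5, 13)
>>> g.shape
(13, 13)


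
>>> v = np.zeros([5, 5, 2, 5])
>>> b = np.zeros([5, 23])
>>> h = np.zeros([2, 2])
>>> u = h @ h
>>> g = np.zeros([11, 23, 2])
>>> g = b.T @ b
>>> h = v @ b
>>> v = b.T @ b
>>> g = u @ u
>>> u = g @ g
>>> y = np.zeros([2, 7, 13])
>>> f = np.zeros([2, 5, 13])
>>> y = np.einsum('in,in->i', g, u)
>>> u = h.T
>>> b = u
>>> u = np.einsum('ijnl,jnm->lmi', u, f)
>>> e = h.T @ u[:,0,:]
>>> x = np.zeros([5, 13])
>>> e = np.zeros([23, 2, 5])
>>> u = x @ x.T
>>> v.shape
(23, 23)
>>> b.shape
(23, 2, 5, 5)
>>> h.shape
(5, 5, 2, 23)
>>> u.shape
(5, 5)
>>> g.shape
(2, 2)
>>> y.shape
(2,)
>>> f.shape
(2, 5, 13)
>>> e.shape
(23, 2, 5)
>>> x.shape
(5, 13)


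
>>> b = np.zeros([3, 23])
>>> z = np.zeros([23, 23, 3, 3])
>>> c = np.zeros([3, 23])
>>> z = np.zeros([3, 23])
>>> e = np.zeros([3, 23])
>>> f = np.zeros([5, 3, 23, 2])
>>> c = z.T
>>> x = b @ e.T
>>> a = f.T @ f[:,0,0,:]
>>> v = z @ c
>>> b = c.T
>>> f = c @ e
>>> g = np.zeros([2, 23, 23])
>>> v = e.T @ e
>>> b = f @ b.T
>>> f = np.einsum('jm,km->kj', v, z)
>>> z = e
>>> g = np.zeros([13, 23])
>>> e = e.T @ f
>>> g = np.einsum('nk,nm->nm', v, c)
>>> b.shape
(23, 3)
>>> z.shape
(3, 23)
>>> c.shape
(23, 3)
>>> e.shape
(23, 23)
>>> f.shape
(3, 23)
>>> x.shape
(3, 3)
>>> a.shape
(2, 23, 3, 2)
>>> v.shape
(23, 23)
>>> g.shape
(23, 3)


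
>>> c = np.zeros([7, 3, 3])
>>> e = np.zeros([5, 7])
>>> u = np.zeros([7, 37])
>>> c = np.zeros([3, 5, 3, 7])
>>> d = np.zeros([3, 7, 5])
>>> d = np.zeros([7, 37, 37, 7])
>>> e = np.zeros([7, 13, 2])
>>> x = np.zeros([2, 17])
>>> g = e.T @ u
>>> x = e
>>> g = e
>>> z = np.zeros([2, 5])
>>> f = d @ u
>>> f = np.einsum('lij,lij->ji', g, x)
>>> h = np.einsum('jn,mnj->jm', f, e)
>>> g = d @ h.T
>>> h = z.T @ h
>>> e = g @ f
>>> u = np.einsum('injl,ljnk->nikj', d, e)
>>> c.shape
(3, 5, 3, 7)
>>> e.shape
(7, 37, 37, 13)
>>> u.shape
(37, 7, 13, 37)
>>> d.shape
(7, 37, 37, 7)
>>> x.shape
(7, 13, 2)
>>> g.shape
(7, 37, 37, 2)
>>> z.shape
(2, 5)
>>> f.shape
(2, 13)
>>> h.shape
(5, 7)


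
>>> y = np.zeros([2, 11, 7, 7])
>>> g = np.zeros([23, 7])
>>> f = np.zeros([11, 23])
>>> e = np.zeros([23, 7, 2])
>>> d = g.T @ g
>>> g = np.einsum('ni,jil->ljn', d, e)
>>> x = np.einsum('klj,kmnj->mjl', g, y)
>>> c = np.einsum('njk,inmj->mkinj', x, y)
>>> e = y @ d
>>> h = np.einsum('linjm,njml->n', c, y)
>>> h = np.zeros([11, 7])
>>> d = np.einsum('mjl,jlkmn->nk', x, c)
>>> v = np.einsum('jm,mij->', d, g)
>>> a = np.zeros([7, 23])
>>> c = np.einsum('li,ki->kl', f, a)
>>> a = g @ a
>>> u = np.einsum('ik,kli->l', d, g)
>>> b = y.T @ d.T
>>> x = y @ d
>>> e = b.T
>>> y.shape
(2, 11, 7, 7)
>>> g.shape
(2, 23, 7)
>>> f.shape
(11, 23)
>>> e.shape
(7, 11, 7, 7)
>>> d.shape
(7, 2)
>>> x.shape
(2, 11, 7, 2)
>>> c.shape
(7, 11)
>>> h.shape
(11, 7)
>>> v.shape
()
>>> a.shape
(2, 23, 23)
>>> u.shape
(23,)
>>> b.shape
(7, 7, 11, 7)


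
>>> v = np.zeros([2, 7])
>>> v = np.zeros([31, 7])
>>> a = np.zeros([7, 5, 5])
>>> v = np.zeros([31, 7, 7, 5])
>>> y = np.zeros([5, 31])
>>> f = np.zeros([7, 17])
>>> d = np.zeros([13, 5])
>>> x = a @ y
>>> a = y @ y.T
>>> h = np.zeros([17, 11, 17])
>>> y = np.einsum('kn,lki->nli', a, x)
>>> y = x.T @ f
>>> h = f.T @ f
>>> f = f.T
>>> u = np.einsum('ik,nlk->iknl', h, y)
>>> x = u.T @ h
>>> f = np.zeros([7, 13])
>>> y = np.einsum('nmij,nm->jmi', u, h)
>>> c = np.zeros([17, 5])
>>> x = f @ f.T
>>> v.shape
(31, 7, 7, 5)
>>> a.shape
(5, 5)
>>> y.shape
(5, 17, 31)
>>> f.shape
(7, 13)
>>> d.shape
(13, 5)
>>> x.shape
(7, 7)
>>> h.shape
(17, 17)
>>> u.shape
(17, 17, 31, 5)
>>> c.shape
(17, 5)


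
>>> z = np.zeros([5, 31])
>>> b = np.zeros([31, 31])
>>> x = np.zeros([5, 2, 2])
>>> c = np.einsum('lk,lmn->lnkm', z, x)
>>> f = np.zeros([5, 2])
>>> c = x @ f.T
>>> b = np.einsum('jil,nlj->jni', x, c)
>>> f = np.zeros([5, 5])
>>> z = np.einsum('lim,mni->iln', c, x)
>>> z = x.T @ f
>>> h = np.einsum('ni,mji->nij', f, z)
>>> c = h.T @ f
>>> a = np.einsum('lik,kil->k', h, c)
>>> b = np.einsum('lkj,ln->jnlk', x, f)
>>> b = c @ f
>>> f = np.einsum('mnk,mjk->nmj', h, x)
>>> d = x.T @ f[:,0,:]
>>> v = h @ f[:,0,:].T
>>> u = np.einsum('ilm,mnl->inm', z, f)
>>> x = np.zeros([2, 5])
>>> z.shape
(2, 2, 5)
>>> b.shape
(2, 5, 5)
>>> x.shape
(2, 5)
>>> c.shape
(2, 5, 5)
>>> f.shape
(5, 5, 2)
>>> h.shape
(5, 5, 2)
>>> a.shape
(2,)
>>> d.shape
(2, 2, 2)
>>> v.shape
(5, 5, 5)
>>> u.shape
(2, 5, 5)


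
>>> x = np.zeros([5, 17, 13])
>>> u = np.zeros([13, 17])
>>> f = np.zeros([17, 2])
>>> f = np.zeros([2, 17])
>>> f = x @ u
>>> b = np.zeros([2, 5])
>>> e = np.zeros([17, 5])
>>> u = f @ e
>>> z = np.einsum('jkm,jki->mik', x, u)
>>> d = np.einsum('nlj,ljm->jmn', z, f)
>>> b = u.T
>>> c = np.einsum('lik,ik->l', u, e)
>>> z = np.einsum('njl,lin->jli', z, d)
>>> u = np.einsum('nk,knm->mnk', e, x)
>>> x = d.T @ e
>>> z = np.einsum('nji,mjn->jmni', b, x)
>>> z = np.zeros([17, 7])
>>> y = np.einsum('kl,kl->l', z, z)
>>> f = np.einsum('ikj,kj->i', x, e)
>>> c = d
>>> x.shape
(13, 17, 5)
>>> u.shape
(13, 17, 5)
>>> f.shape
(13,)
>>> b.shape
(5, 17, 5)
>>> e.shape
(17, 5)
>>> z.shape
(17, 7)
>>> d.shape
(17, 17, 13)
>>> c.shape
(17, 17, 13)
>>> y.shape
(7,)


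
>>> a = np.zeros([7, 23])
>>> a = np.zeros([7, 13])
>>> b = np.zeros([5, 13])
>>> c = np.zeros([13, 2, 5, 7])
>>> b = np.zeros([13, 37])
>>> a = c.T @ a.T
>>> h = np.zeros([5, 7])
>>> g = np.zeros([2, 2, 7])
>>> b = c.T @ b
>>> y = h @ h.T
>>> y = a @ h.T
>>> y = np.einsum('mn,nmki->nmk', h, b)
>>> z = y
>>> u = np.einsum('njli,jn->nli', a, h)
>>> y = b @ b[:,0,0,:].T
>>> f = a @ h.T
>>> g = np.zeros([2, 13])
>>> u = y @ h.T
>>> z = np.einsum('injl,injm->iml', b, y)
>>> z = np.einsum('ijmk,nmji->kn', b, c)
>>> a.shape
(7, 5, 2, 7)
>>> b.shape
(7, 5, 2, 37)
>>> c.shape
(13, 2, 5, 7)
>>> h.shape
(5, 7)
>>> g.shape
(2, 13)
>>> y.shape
(7, 5, 2, 7)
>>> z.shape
(37, 13)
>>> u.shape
(7, 5, 2, 5)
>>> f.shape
(7, 5, 2, 5)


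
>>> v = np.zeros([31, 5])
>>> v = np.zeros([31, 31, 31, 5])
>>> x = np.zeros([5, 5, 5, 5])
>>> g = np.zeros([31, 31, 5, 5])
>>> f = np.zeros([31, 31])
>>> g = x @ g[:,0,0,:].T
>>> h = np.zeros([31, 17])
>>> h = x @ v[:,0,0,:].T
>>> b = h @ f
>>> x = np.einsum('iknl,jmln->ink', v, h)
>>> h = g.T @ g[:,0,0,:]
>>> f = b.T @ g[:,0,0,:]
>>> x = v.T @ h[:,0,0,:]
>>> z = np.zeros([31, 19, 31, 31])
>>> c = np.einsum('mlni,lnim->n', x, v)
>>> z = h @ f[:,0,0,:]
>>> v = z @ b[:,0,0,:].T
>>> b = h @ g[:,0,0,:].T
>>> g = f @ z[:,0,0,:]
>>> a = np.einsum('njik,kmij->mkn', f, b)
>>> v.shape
(31, 5, 5, 5)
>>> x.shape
(5, 31, 31, 31)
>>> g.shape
(31, 5, 5, 31)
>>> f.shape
(31, 5, 5, 31)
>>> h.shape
(31, 5, 5, 31)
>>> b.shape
(31, 5, 5, 5)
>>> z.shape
(31, 5, 5, 31)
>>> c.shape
(31,)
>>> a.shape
(5, 31, 31)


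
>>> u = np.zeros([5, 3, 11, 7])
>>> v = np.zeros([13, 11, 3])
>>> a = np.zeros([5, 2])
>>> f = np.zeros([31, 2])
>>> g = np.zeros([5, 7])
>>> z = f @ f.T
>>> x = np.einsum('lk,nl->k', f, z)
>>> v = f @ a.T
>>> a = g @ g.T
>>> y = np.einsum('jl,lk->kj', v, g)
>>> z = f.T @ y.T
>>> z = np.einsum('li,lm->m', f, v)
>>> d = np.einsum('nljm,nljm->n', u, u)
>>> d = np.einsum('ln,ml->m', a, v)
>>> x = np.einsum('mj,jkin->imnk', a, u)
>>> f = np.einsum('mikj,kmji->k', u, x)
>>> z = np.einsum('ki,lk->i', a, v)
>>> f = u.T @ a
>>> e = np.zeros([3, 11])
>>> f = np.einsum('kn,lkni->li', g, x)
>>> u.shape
(5, 3, 11, 7)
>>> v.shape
(31, 5)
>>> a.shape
(5, 5)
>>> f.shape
(11, 3)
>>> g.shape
(5, 7)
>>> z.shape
(5,)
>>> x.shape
(11, 5, 7, 3)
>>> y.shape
(7, 31)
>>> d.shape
(31,)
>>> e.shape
(3, 11)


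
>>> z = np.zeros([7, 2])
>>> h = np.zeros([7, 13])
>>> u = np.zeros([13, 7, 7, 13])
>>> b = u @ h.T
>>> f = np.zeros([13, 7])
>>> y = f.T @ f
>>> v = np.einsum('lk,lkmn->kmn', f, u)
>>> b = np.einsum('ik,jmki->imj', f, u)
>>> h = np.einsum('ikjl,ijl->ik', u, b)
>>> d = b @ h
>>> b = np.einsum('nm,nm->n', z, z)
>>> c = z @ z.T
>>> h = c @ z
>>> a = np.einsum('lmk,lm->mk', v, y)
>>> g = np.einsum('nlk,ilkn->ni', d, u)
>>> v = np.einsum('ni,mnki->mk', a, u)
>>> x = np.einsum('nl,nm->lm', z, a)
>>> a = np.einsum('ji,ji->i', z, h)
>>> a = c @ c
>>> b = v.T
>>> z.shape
(7, 2)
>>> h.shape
(7, 2)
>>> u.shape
(13, 7, 7, 13)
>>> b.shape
(7, 13)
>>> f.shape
(13, 7)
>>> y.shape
(7, 7)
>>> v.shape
(13, 7)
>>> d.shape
(13, 7, 7)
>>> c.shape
(7, 7)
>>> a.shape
(7, 7)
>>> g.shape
(13, 13)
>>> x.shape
(2, 13)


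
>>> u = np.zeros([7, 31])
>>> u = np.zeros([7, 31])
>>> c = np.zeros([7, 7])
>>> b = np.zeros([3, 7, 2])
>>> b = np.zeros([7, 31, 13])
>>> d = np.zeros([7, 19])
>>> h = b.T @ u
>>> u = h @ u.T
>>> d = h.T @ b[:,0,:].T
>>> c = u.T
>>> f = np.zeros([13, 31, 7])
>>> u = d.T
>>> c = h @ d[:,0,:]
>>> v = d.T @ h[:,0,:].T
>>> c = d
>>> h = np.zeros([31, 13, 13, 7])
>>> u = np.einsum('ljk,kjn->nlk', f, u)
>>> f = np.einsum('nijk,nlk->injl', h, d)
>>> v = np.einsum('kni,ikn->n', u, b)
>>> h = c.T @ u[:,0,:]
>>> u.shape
(31, 13, 7)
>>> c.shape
(31, 31, 7)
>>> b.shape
(7, 31, 13)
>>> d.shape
(31, 31, 7)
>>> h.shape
(7, 31, 7)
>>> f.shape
(13, 31, 13, 31)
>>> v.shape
(13,)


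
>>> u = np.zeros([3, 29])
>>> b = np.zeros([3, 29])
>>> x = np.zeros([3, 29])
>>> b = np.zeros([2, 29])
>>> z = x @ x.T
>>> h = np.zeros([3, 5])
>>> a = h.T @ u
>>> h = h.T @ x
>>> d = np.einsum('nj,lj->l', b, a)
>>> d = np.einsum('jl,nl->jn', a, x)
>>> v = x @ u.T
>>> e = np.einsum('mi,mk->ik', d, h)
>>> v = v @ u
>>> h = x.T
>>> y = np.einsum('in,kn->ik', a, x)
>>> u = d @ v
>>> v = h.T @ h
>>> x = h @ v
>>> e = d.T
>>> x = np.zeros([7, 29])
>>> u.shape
(5, 29)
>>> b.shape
(2, 29)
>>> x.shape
(7, 29)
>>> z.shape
(3, 3)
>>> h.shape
(29, 3)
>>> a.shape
(5, 29)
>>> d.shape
(5, 3)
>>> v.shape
(3, 3)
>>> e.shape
(3, 5)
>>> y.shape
(5, 3)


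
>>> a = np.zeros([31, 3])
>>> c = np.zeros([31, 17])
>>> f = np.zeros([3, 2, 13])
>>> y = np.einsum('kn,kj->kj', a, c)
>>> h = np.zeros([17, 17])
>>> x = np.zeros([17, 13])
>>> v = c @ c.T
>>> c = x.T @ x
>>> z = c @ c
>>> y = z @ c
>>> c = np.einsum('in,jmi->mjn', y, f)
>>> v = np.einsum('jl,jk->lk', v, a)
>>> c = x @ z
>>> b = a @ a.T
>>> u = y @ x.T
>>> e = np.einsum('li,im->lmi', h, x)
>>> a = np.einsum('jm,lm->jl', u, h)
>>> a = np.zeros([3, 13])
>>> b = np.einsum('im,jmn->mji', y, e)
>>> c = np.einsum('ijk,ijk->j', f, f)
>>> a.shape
(3, 13)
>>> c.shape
(2,)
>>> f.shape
(3, 2, 13)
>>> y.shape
(13, 13)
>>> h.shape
(17, 17)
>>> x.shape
(17, 13)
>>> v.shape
(31, 3)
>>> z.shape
(13, 13)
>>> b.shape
(13, 17, 13)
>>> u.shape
(13, 17)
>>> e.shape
(17, 13, 17)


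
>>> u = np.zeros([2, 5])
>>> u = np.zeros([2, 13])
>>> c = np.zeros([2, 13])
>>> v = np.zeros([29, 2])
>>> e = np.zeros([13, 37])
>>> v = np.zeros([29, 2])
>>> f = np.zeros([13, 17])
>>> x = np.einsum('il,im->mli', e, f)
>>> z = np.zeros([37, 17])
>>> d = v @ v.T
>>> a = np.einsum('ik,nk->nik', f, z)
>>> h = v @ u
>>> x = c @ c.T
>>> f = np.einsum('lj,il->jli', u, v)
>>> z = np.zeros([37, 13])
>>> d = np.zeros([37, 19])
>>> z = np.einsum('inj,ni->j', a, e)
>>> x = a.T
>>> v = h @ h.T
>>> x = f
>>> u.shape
(2, 13)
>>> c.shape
(2, 13)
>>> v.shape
(29, 29)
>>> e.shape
(13, 37)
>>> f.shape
(13, 2, 29)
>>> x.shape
(13, 2, 29)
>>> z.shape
(17,)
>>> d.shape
(37, 19)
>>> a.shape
(37, 13, 17)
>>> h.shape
(29, 13)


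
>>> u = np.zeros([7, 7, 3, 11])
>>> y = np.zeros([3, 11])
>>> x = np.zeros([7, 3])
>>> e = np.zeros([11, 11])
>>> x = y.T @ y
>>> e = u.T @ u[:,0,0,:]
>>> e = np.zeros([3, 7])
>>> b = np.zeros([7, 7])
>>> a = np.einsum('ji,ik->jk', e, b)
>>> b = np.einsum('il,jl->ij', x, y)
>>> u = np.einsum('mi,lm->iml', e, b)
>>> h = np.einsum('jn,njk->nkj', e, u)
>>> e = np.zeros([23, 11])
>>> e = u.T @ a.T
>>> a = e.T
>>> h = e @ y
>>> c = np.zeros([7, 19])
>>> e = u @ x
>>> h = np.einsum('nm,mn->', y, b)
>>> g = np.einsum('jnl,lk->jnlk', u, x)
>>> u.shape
(7, 3, 11)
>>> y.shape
(3, 11)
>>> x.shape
(11, 11)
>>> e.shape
(7, 3, 11)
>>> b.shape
(11, 3)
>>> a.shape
(3, 3, 11)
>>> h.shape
()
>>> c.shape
(7, 19)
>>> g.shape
(7, 3, 11, 11)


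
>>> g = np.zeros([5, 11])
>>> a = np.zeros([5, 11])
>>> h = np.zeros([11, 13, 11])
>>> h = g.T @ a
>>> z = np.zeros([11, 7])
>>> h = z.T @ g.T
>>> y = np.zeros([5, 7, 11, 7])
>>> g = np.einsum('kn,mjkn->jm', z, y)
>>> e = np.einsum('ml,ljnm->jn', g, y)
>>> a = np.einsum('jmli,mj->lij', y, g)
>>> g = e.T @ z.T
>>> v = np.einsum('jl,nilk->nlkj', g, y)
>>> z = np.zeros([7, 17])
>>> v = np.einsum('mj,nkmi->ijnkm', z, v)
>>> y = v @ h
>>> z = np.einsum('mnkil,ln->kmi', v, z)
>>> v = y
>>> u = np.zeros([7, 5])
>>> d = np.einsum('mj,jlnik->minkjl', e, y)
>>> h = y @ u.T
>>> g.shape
(11, 11)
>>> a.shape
(11, 7, 5)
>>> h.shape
(11, 17, 5, 11, 7)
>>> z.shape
(5, 11, 11)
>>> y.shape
(11, 17, 5, 11, 5)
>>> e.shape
(7, 11)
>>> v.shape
(11, 17, 5, 11, 5)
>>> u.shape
(7, 5)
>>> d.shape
(7, 11, 5, 5, 11, 17)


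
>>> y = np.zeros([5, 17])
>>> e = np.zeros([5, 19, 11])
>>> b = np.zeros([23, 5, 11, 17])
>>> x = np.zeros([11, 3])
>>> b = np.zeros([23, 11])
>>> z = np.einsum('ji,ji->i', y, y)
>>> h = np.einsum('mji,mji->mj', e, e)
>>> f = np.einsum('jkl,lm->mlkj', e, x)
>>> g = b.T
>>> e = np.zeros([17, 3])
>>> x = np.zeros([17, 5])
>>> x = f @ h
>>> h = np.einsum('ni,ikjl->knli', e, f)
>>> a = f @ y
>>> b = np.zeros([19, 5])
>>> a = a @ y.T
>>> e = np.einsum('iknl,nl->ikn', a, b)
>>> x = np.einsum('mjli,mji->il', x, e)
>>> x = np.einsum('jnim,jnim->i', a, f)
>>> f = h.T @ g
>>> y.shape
(5, 17)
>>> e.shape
(3, 11, 19)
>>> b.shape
(19, 5)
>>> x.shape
(19,)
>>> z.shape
(17,)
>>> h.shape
(11, 17, 5, 3)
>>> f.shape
(3, 5, 17, 23)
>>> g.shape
(11, 23)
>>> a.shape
(3, 11, 19, 5)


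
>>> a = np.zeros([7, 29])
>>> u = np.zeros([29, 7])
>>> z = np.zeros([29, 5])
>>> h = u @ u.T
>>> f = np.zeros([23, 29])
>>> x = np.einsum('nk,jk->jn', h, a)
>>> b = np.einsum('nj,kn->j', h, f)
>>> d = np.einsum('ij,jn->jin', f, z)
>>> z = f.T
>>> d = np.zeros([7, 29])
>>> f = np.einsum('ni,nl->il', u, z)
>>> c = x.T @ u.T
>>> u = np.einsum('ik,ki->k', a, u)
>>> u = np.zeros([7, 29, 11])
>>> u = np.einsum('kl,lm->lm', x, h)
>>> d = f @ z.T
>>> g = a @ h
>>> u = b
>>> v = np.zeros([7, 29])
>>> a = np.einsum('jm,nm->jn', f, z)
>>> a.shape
(7, 29)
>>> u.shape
(29,)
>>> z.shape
(29, 23)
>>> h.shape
(29, 29)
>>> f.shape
(7, 23)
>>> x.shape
(7, 29)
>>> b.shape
(29,)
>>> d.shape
(7, 29)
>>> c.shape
(29, 29)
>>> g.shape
(7, 29)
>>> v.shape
(7, 29)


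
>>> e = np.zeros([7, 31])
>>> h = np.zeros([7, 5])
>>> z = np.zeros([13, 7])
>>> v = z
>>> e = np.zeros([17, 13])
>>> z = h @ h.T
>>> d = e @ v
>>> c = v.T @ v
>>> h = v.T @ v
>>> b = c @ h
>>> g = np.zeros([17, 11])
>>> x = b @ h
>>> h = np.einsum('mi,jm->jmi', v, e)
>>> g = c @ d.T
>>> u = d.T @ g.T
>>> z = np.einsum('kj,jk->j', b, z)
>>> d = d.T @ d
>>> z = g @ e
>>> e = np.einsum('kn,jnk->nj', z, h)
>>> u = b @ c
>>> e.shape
(13, 17)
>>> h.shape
(17, 13, 7)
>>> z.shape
(7, 13)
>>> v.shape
(13, 7)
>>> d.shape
(7, 7)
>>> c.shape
(7, 7)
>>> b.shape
(7, 7)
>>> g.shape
(7, 17)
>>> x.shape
(7, 7)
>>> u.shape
(7, 7)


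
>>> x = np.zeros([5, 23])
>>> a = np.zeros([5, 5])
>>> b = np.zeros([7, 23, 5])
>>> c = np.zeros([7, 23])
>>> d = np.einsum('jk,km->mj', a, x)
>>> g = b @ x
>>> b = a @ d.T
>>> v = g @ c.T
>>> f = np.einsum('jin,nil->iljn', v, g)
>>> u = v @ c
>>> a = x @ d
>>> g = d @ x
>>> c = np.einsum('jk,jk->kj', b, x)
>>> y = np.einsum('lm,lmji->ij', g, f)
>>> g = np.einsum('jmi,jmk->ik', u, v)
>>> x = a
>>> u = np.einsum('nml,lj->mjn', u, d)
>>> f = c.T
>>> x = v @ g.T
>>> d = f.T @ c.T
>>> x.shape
(7, 23, 23)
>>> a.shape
(5, 5)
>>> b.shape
(5, 23)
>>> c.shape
(23, 5)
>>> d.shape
(23, 23)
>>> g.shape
(23, 7)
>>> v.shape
(7, 23, 7)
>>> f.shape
(5, 23)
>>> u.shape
(23, 5, 7)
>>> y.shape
(7, 7)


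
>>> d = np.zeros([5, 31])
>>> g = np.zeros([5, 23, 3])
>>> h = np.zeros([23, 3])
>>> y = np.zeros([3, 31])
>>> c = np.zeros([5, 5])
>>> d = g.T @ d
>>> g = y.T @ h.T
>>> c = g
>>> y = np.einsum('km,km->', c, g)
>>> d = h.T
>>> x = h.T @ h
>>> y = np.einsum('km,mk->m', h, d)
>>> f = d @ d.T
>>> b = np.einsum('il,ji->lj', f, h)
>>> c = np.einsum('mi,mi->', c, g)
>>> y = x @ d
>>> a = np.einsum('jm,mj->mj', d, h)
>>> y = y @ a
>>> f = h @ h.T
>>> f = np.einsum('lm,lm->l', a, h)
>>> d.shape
(3, 23)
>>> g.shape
(31, 23)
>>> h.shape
(23, 3)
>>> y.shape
(3, 3)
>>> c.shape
()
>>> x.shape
(3, 3)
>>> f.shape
(23,)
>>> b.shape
(3, 23)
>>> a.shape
(23, 3)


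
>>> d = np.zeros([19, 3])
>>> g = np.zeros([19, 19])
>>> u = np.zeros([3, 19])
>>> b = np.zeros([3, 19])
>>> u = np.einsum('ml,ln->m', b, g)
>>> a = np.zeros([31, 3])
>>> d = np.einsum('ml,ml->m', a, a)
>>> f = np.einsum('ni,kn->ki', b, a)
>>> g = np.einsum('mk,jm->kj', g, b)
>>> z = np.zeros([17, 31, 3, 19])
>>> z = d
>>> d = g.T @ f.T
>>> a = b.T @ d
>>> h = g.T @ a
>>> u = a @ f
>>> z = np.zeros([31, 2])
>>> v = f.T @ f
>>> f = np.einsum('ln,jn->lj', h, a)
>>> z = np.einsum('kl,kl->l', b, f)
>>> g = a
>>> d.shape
(3, 31)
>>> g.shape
(19, 31)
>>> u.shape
(19, 19)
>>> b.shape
(3, 19)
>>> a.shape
(19, 31)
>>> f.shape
(3, 19)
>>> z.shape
(19,)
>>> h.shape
(3, 31)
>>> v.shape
(19, 19)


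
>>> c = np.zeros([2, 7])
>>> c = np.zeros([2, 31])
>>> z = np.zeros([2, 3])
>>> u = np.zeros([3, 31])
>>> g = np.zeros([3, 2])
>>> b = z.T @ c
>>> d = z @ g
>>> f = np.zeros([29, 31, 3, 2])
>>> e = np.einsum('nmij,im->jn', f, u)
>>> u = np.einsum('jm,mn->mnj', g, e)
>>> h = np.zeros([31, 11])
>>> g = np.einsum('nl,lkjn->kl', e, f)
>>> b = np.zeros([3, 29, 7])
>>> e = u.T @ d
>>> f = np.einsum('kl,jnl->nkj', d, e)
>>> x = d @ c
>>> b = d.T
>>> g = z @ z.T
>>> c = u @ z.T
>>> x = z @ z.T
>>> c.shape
(2, 29, 2)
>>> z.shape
(2, 3)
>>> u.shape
(2, 29, 3)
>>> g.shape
(2, 2)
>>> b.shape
(2, 2)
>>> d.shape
(2, 2)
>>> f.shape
(29, 2, 3)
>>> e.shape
(3, 29, 2)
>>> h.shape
(31, 11)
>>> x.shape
(2, 2)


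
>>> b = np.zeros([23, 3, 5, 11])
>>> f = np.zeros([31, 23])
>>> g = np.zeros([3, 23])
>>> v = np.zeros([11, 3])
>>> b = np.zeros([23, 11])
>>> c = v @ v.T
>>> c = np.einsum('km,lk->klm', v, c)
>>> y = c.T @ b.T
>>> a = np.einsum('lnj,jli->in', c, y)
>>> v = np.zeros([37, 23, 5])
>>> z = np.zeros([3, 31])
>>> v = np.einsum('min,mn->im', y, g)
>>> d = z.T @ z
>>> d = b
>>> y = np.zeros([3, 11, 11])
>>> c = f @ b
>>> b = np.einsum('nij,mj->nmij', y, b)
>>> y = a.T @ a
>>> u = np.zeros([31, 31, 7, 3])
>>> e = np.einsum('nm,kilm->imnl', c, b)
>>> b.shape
(3, 23, 11, 11)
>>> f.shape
(31, 23)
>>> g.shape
(3, 23)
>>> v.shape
(11, 3)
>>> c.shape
(31, 11)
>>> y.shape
(11, 11)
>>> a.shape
(23, 11)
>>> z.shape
(3, 31)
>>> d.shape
(23, 11)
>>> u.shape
(31, 31, 7, 3)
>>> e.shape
(23, 11, 31, 11)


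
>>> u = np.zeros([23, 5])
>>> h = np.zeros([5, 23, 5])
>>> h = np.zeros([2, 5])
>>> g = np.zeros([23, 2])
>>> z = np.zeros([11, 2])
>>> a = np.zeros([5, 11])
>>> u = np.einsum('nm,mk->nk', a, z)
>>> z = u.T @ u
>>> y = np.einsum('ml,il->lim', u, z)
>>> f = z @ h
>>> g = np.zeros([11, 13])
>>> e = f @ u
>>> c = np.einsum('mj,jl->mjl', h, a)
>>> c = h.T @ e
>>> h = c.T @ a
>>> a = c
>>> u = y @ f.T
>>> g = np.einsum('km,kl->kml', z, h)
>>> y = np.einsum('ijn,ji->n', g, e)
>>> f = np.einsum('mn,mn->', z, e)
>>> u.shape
(2, 2, 2)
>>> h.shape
(2, 11)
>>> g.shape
(2, 2, 11)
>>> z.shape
(2, 2)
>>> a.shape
(5, 2)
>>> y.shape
(11,)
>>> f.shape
()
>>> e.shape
(2, 2)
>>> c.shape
(5, 2)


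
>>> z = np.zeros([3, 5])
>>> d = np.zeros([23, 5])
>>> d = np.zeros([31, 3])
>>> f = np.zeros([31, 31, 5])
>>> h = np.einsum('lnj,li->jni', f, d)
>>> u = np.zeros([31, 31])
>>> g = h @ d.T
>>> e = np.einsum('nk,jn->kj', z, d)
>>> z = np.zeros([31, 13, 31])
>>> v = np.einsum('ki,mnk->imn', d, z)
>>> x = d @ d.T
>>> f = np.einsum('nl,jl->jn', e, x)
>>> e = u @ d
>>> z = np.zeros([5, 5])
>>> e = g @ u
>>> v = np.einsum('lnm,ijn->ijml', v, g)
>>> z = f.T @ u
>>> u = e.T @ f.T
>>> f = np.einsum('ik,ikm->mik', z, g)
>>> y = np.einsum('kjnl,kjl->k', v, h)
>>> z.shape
(5, 31)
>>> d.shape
(31, 3)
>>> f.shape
(31, 5, 31)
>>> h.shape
(5, 31, 3)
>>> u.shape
(31, 31, 31)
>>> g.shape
(5, 31, 31)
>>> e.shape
(5, 31, 31)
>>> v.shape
(5, 31, 13, 3)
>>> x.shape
(31, 31)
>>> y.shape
(5,)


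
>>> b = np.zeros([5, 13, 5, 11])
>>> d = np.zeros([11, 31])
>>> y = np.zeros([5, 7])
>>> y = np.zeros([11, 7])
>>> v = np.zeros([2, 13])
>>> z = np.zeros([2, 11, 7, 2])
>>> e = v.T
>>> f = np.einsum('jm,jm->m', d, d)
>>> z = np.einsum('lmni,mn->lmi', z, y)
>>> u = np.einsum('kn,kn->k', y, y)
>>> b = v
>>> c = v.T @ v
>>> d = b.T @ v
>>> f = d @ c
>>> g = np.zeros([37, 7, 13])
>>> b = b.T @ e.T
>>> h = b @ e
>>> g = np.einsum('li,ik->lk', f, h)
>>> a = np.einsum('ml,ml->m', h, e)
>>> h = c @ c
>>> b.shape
(13, 13)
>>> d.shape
(13, 13)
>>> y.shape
(11, 7)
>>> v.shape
(2, 13)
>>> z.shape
(2, 11, 2)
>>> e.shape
(13, 2)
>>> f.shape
(13, 13)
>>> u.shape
(11,)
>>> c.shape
(13, 13)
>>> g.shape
(13, 2)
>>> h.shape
(13, 13)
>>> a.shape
(13,)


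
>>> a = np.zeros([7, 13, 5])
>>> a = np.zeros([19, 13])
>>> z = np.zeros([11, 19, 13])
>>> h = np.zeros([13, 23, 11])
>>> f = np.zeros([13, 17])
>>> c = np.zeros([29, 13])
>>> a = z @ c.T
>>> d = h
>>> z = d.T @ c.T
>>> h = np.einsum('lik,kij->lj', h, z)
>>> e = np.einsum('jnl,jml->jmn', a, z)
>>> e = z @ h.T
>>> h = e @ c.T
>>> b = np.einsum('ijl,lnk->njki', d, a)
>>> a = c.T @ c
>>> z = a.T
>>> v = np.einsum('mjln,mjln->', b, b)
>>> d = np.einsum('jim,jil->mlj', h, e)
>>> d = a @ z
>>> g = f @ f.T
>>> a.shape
(13, 13)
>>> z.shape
(13, 13)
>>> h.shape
(11, 23, 29)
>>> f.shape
(13, 17)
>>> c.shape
(29, 13)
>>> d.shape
(13, 13)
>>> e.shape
(11, 23, 13)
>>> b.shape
(19, 23, 29, 13)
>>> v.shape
()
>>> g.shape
(13, 13)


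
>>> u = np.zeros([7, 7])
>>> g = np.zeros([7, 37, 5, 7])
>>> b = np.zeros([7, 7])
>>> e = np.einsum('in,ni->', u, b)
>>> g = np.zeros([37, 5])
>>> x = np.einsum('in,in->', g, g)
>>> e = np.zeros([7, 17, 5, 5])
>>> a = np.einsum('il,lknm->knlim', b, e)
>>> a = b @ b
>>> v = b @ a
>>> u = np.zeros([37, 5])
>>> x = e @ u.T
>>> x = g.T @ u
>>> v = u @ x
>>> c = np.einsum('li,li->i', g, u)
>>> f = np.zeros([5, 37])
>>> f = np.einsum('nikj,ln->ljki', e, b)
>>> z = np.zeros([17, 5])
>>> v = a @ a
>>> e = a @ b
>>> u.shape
(37, 5)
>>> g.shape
(37, 5)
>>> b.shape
(7, 7)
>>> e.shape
(7, 7)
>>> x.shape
(5, 5)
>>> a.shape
(7, 7)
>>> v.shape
(7, 7)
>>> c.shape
(5,)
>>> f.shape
(7, 5, 5, 17)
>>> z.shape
(17, 5)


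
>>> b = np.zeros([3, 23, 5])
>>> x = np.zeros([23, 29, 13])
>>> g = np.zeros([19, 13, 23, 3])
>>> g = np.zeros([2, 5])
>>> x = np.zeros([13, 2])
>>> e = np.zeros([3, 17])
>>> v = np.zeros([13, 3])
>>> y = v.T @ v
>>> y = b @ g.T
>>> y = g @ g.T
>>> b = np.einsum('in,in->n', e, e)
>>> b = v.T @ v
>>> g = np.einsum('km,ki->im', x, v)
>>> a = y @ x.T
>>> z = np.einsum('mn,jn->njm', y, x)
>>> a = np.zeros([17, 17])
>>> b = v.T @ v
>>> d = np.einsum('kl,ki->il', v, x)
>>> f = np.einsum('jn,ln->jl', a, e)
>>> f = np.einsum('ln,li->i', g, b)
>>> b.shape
(3, 3)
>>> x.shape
(13, 2)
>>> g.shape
(3, 2)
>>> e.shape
(3, 17)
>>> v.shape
(13, 3)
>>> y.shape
(2, 2)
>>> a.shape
(17, 17)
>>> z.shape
(2, 13, 2)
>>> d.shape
(2, 3)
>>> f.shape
(3,)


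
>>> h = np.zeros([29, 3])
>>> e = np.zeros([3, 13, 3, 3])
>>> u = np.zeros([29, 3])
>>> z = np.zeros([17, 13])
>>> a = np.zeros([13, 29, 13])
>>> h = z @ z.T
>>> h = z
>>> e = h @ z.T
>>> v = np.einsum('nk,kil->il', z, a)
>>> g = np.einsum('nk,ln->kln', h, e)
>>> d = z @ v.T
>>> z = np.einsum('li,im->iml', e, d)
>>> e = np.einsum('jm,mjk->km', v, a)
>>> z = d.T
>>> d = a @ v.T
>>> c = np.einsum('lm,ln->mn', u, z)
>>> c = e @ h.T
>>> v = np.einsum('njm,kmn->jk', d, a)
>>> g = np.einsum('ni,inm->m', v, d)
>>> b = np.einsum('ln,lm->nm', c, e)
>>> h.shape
(17, 13)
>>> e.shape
(13, 13)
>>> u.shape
(29, 3)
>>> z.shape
(29, 17)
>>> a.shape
(13, 29, 13)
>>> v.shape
(29, 13)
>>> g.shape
(29,)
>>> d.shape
(13, 29, 29)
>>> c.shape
(13, 17)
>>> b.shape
(17, 13)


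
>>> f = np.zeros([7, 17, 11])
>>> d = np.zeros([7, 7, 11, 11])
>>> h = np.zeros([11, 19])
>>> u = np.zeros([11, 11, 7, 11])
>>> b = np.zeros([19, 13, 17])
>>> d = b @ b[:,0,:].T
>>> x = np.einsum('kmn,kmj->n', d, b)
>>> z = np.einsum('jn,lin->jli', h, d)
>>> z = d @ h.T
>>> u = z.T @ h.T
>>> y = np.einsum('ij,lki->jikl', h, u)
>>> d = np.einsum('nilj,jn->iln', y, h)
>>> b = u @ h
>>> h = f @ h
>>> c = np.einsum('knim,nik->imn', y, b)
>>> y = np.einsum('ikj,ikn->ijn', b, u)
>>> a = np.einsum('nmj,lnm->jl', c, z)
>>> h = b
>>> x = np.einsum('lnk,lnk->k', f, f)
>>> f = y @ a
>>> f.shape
(11, 19, 19)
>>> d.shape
(11, 13, 19)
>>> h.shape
(11, 13, 19)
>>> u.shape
(11, 13, 11)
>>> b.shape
(11, 13, 19)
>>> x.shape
(11,)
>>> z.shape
(19, 13, 11)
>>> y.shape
(11, 19, 11)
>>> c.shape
(13, 11, 11)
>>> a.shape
(11, 19)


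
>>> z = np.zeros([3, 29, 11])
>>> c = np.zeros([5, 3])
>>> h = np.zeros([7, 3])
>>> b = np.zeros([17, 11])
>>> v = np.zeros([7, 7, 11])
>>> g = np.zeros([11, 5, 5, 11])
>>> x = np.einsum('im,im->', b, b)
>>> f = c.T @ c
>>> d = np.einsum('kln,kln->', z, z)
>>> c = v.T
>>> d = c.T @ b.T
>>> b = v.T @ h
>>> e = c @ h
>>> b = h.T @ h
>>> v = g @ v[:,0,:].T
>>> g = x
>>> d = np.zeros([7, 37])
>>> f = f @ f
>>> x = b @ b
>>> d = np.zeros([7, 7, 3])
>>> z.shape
(3, 29, 11)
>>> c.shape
(11, 7, 7)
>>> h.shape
(7, 3)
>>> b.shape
(3, 3)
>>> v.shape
(11, 5, 5, 7)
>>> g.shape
()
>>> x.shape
(3, 3)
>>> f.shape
(3, 3)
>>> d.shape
(7, 7, 3)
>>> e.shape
(11, 7, 3)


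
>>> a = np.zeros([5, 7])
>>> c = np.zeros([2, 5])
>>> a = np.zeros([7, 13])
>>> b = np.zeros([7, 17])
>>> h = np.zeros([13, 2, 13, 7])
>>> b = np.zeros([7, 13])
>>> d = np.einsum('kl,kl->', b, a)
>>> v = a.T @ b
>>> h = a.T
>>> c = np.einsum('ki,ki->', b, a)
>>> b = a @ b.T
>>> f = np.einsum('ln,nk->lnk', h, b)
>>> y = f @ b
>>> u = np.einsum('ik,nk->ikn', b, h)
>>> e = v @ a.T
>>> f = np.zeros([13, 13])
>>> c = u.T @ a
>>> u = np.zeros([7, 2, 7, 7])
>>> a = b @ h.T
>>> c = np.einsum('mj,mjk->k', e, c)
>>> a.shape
(7, 13)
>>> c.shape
(13,)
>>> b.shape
(7, 7)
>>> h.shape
(13, 7)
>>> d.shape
()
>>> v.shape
(13, 13)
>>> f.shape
(13, 13)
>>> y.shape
(13, 7, 7)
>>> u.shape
(7, 2, 7, 7)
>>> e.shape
(13, 7)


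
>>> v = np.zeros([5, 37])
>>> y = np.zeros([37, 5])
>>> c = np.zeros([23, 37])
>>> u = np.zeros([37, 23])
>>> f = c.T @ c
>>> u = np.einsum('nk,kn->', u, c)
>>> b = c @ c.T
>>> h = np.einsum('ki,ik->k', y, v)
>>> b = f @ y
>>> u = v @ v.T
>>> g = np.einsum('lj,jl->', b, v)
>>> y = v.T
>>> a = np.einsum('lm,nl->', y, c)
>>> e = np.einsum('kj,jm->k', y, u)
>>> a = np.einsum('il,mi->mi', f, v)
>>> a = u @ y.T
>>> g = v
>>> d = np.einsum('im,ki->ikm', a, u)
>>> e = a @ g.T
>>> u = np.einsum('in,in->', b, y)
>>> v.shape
(5, 37)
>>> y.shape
(37, 5)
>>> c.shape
(23, 37)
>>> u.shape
()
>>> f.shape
(37, 37)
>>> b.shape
(37, 5)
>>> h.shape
(37,)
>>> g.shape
(5, 37)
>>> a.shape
(5, 37)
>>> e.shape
(5, 5)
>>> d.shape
(5, 5, 37)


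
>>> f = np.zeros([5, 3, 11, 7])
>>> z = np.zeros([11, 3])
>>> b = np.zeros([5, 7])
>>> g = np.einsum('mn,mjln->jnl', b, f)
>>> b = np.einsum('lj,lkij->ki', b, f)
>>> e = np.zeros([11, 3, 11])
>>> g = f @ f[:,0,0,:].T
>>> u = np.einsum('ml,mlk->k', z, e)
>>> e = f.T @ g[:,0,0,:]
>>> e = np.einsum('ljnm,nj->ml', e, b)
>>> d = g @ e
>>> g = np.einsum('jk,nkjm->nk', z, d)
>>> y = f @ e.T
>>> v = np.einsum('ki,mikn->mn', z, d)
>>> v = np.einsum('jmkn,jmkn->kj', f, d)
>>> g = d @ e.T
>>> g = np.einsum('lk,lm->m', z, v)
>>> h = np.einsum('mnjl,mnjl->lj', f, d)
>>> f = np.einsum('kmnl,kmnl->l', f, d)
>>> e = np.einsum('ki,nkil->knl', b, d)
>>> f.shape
(7,)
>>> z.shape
(11, 3)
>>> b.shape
(3, 11)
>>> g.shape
(5,)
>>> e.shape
(3, 5, 7)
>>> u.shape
(11,)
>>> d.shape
(5, 3, 11, 7)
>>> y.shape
(5, 3, 11, 5)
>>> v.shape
(11, 5)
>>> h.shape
(7, 11)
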